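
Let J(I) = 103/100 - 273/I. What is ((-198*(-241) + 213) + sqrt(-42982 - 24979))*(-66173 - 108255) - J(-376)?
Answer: -78588779615707/9400 - 174428*I*sqrt(67961) ≈ -8.3605e+9 - 4.5472e+7*I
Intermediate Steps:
J(I) = 103/100 - 273/I (J(I) = 103*(1/100) - 273/I = 103/100 - 273/I)
((-198*(-241) + 213) + sqrt(-42982 - 24979))*(-66173 - 108255) - J(-376) = ((-198*(-241) + 213) + sqrt(-42982 - 24979))*(-66173 - 108255) - (103/100 - 273/(-376)) = ((47718 + 213) + sqrt(-67961))*(-174428) - (103/100 - 273*(-1/376)) = (47931 + I*sqrt(67961))*(-174428) - (103/100 + 273/376) = (-8360508468 - 174428*I*sqrt(67961)) - 1*16507/9400 = (-8360508468 - 174428*I*sqrt(67961)) - 16507/9400 = -78588779615707/9400 - 174428*I*sqrt(67961)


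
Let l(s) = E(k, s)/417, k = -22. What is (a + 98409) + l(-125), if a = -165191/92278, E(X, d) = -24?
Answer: 1262233312805/12826642 ≈ 98407.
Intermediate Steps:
l(s) = -8/139 (l(s) = -24/417 = -24*1/417 = -8/139)
a = -165191/92278 (a = -165191*1/92278 = -165191/92278 ≈ -1.7901)
(a + 98409) + l(-125) = (-165191/92278 + 98409) - 8/139 = 9080820511/92278 - 8/139 = 1262233312805/12826642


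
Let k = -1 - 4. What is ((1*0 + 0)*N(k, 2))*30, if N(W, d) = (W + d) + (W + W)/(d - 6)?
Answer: 0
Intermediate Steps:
k = -5
N(W, d) = W + d + 2*W/(-6 + d) (N(W, d) = (W + d) + (2*W)/(-6 + d) = (W + d) + 2*W/(-6 + d) = W + d + 2*W/(-6 + d))
((1*0 + 0)*N(k, 2))*30 = ((1*0 + 0)*((2² - 6*2 - 4*(-5) - 5*2)/(-6 + 2)))*30 = ((0 + 0)*((4 - 12 + 20 - 10)/(-4)))*30 = (0*(-¼*2))*30 = (0*(-½))*30 = 0*30 = 0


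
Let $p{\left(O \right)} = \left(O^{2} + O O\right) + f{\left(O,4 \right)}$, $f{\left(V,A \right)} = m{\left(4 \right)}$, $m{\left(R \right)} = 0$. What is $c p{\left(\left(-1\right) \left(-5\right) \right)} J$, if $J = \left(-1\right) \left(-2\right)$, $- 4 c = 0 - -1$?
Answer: $-25$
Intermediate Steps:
$f{\left(V,A \right)} = 0$
$c = - \frac{1}{4}$ ($c = - \frac{0 - -1}{4} = - \frac{0 + 1}{4} = \left(- \frac{1}{4}\right) 1 = - \frac{1}{4} \approx -0.25$)
$J = 2$
$p{\left(O \right)} = 2 O^{2}$ ($p{\left(O \right)} = \left(O^{2} + O O\right) + 0 = \left(O^{2} + O^{2}\right) + 0 = 2 O^{2} + 0 = 2 O^{2}$)
$c p{\left(\left(-1\right) \left(-5\right) \right)} J = - \frac{2 \left(\left(-1\right) \left(-5\right)\right)^{2}}{4} \cdot 2 = - \frac{2 \cdot 5^{2}}{4} \cdot 2 = - \frac{2 \cdot 25}{4} \cdot 2 = \left(- \frac{1}{4}\right) 50 \cdot 2 = \left(- \frac{25}{2}\right) 2 = -25$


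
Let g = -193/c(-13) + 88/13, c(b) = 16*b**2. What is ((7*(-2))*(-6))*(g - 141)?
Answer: -7626213/676 ≈ -11281.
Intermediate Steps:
g = 18111/2704 (g = -193/(16*(-13)**2) + 88/13 = -193/(16*169) + 88*(1/13) = -193/2704 + 88/13 = 18111/2704 ≈ 6.6979)
((7*(-2))*(-6))*(g - 141) = ((7*(-2))*(-6))*(18111/2704 - 141) = -14*(-6)*(-363153/2704) = 84*(-363153/2704) = -7626213/676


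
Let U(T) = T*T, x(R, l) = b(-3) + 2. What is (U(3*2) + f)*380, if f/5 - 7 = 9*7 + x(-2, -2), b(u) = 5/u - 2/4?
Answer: 439090/3 ≈ 1.4636e+5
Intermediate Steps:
b(u) = -1/2 + 5/u (b(u) = 5/u - 2*1/4 = 5/u - 1/2 = -1/2 + 5/u)
x(R, l) = -1/6 (x(R, l) = (1/2)*(10 - 1*(-3))/(-3) + 2 = (1/2)*(-1/3)*(10 + 3) + 2 = (1/2)*(-1/3)*13 + 2 = -13/6 + 2 = -1/6)
U(T) = T**2
f = 2095/6 (f = 35 + 5*(9*7 - 1/6) = 35 + 5*(63 - 1/6) = 35 + 5*(377/6) = 35 + 1885/6 = 2095/6 ≈ 349.17)
(U(3*2) + f)*380 = ((3*2)**2 + 2095/6)*380 = (6**2 + 2095/6)*380 = (36 + 2095/6)*380 = (2311/6)*380 = 439090/3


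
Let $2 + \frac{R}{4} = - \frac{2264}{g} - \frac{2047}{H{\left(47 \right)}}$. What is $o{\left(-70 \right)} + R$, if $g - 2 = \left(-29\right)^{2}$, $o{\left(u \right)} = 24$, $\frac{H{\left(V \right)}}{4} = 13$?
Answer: $- \frac{1668005}{10959} \approx -152.2$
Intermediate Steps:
$H{\left(V \right)} = 52$ ($H{\left(V \right)} = 4 \cdot 13 = 52$)
$g = 843$ ($g = 2 + \left(-29\right)^{2} = 2 + 841 = 843$)
$R = - \frac{1931021}{10959}$ ($R = -8 + 4 \left(- \frac{2264}{843} - \frac{2047}{52}\right) = -8 + 4 \left(- \frac{1843349}{43836}\right) = -8 - \frac{1843349}{10959} = - \frac{1931021}{10959} \approx -176.2$)
$o{\left(-70 \right)} + R = 24 - \frac{1931021}{10959} = - \frac{1668005}{10959}$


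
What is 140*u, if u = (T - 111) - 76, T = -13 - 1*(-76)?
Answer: -17360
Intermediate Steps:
T = 63 (T = -13 + 76 = 63)
u = -124 (u = (63 - 111) - 76 = -48 - 76 = -124)
140*u = 140*(-124) = -17360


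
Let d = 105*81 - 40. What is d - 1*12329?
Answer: -3864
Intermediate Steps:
d = 8465 (d = 8505 - 40 = 8465)
d - 1*12329 = 8465 - 1*12329 = 8465 - 12329 = -3864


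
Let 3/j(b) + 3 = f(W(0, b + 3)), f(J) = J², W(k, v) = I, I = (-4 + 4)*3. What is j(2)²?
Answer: 1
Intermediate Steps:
I = 0 (I = 0*3 = 0)
W(k, v) = 0
j(b) = -1 (j(b) = 3/(-3 + 0²) = 3/(-3 + 0) = 3/(-3) = 3*(-⅓) = -1)
j(2)² = (-1)² = 1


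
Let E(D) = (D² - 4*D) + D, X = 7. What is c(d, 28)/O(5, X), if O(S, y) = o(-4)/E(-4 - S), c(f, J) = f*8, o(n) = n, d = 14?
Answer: -3024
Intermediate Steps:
E(D) = D² - 3*D
c(f, J) = 8*f
O(S, y) = -4/((-7 - S)*(-4 - S)) (O(S, y) = -4*1/((-4 - S)*(-3 + (-4 - S))) = -4*1/((-7 - S)*(-4 - S)) = -4/((-7 - S)*(-4 - S)))
c(d, 28)/O(5, X) = (8*14)/((-4/((4 + 5)*(7 + 5)))) = 112/((-4/(9*12))) = 112/((-4*⅑*1/12)) = 112/(-1/27) = 112*(-27) = -3024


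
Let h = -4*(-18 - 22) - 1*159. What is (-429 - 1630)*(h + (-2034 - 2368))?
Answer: 9061659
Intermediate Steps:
h = 1 (h = -4*(-40) - 159 = 160 - 159 = 1)
(-429 - 1630)*(h + (-2034 - 2368)) = (-429 - 1630)*(1 + (-2034 - 2368)) = -2059*(1 - 4402) = -2059*(-4401) = 9061659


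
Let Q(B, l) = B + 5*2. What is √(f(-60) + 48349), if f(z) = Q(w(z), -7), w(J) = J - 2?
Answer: √48297 ≈ 219.77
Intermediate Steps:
w(J) = -2 + J
Q(B, l) = 10 + B (Q(B, l) = B + 10 = 10 + B)
f(z) = 8 + z (f(z) = 10 + (-2 + z) = 8 + z)
√(f(-60) + 48349) = √((8 - 60) + 48349) = √(-52 + 48349) = √48297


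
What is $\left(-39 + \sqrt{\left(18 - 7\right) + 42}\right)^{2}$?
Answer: $\left(39 - \sqrt{53}\right)^{2} \approx 1006.2$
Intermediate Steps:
$\left(-39 + \sqrt{\left(18 - 7\right) + 42}\right)^{2} = \left(-39 + \sqrt{11 + 42}\right)^{2} = \left(-39 + \sqrt{53}\right)^{2}$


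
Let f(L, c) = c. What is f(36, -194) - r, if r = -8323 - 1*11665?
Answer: 19794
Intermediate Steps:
r = -19988 (r = -8323 - 11665 = -19988)
f(36, -194) - r = -194 - 1*(-19988) = -194 + 19988 = 19794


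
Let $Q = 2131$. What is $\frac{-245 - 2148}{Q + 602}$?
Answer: $- \frac{2393}{2733} \approx -0.87559$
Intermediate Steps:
$\frac{-245 - 2148}{Q + 602} = \frac{-245 - 2148}{2131 + 602} = - \frac{2393}{2733}$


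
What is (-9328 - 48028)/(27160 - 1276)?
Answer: -14339/6471 ≈ -2.2159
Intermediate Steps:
(-9328 - 48028)/(27160 - 1276) = -57356/25884 = -57356*1/25884 = -14339/6471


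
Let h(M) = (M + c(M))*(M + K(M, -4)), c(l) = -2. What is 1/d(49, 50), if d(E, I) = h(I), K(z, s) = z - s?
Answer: 1/4992 ≈ 0.00020032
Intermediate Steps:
h(M) = (-2 + M)*(4 + 2*M) (h(M) = (M - 2)*(M + (M - 1*(-4))) = (-2 + M)*(M + (M + 4)) = (-2 + M)*(M + (4 + M)) = (-2 + M)*(4 + 2*M))
d(E, I) = -8 + 2*I²
1/d(49, 50) = 1/(-8 + 2*50²) = 1/(-8 + 2*2500) = 1/(-8 + 5000) = 1/4992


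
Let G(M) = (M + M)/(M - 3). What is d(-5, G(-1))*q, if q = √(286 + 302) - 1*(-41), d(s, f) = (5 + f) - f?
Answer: 205 + 70*√3 ≈ 326.24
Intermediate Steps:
G(M) = 2*M/(-3 + M) (G(M) = (2*M)/(-3 + M) = 2*M/(-3 + M))
d(s, f) = 5
q = 41 + 14*√3 (q = √588 + 41 = 14*√3 + 41 = 41 + 14*√3 ≈ 65.249)
d(-5, G(-1))*q = 5*(41 + 14*√3) = 205 + 70*√3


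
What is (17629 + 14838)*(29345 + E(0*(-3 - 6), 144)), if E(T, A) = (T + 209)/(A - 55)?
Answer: 84801011838/89 ≈ 9.5282e+8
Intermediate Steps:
E(T, A) = (209 + T)/(-55 + A)
(17629 + 14838)*(29345 + E(0*(-3 - 6), 144)) = (17629 + 14838)*(29345 + (209 + 0*(-3 - 6))/(-55 + 144)) = 32467*(29345 + (209 + 0*(-9))/89) = 32467*(29345 + (209 + 0)/89) = 32467*(29345 + (1/89)*209) = 32467*(29345 + 209/89) = 32467*(2611914/89) = 84801011838/89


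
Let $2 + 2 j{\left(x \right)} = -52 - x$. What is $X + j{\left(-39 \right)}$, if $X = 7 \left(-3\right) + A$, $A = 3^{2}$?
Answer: $- \frac{39}{2} \approx -19.5$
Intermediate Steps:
$A = 9$
$j{\left(x \right)} = -27 - \frac{x}{2}$ ($j{\left(x \right)} = -1 + \frac{-52 - x}{2} = -1 - \left(26 + \frac{x}{2}\right) = -27 - \frac{x}{2}$)
$X = -12$ ($X = 7 \left(-3\right) + 9 = -21 + 9 = -12$)
$X + j{\left(-39 \right)} = -12 - \frac{15}{2} = - \frac{39}{2}$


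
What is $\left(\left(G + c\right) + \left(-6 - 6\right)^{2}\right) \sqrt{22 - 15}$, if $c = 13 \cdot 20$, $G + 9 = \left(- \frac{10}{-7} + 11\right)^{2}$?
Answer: $\frac{26924 \sqrt{7}}{49} \approx 1453.8$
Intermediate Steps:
$G = \frac{7128}{49}$ ($G = -9 + \left(- \frac{10}{-7} + 11\right)^{2} = -9 + \left(\left(-10\right) \left(- \frac{1}{7}\right) + 11\right)^{2} = -9 + \left(\frac{10}{7} + 11\right)^{2} = -9 + \left(\frac{87}{7}\right)^{2} = -9 + \frac{7569}{49} = \frac{7128}{49} \approx 145.47$)
$c = 260$
$\left(\left(G + c\right) + \left(-6 - 6\right)^{2}\right) \sqrt{22 - 15} = \left(\left(\frac{7128}{49} + 260\right) + \left(-6 - 6\right)^{2}\right) \sqrt{22 - 15} = \left(\frac{19868}{49} + \left(-12\right)^{2}\right) \sqrt{7} = \left(\frac{19868}{49} + 144\right) \sqrt{7} = \frac{26924 \sqrt{7}}{49}$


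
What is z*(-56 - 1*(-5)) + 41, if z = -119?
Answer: 6110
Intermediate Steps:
z*(-56 - 1*(-5)) + 41 = -119*(-56 - 1*(-5)) + 41 = -119*(-56 + 5) + 41 = -119*(-51) + 41 = 6069 + 41 = 6110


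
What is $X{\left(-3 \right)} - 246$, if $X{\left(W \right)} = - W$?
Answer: $-243$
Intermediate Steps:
$X{\left(-3 \right)} - 246 = \left(-1\right) \left(-3\right) - 246 = 3 - 246 = -243$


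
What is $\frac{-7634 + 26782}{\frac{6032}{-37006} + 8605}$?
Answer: $\frac{354295444}{159215299} \approx 2.2253$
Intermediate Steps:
$\frac{-7634 + 26782}{\frac{6032}{-37006} + 8605} = \frac{19148}{6032 \left(- \frac{1}{37006}\right) + 8605} = \frac{19148}{- \frac{3016}{18503} + 8605} = \frac{19148}{\frac{159215299}{18503}} = 19148 \cdot \frac{18503}{159215299} = \frac{354295444}{159215299}$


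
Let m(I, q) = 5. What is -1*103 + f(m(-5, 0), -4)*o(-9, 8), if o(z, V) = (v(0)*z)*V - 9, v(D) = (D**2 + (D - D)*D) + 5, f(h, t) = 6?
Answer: -2317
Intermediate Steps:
v(D) = 5 + D**2 (v(D) = (D**2 + 0*D) + 5 = (D**2 + 0) + 5 = D**2 + 5 = 5 + D**2)
o(z, V) = -9 + 5*V*z (o(z, V) = ((5 + 0**2)*z)*V - 9 = ((5 + 0)*z)*V - 9 = (5*z)*V - 9 = 5*V*z - 9 = -9 + 5*V*z)
-1*103 + f(m(-5, 0), -4)*o(-9, 8) = -1*103 + 6*(-9 + 5*8*(-9)) = -103 + 6*(-9 - 360) = -103 + 6*(-369) = -103 - 2214 = -2317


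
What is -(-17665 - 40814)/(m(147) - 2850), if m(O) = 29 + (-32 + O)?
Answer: -19493/902 ≈ -21.611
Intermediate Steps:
m(O) = -3 + O
-(-17665 - 40814)/(m(147) - 2850) = -(-17665 - 40814)/((-3 + 147) - 2850) = -(-58479)/(144 - 2850) = -(-58479)/(-2706) = -(-58479)*(-1)/2706 = -1*19493/902 = -19493/902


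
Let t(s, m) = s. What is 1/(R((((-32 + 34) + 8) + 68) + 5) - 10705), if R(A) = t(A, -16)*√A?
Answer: -10705/114025238 - 83*√83/114025238 ≈ -0.00010051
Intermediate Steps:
R(A) = A^(3/2) (R(A) = A*√A = A^(3/2))
1/(R((((-32 + 34) + 8) + 68) + 5) - 10705) = 1/(((((-32 + 34) + 8) + 68) + 5)^(3/2) - 10705) = 1/((((2 + 8) + 68) + 5)^(3/2) - 10705) = 1/(((10 + 68) + 5)^(3/2) - 10705) = 1/((78 + 5)^(3/2) - 10705) = 1/(83^(3/2) - 10705) = 1/(83*√83 - 10705) = 1/(-10705 + 83*√83)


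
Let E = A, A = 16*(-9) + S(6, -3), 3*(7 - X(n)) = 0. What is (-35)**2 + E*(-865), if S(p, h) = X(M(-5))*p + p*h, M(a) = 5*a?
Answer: 105025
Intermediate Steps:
X(n) = 7 (X(n) = 7 - 1/3*0 = 7 + 0 = 7)
S(p, h) = 7*p + h*p (S(p, h) = 7*p + p*h = 7*p + h*p)
A = -120 (A = 16*(-9) + 6*(7 - 3) = -144 + 6*4 = -144 + 24 = -120)
E = -120
(-35)**2 + E*(-865) = (-35)**2 - 120*(-865) = 1225 + 103800 = 105025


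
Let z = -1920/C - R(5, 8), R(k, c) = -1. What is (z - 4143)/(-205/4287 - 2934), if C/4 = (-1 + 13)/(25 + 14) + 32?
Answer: 124743126/88047841 ≈ 1.4168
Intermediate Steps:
C = 1680/13 (C = 4*((-1 + 13)/(25 + 14) + 32) = 4*(12/39 + 32) = 4*(12*(1/39) + 32) = 4*(4/13 + 32) = 4*(420/13) = 1680/13 ≈ 129.23)
z = -97/7 (z = -1920/1680/13 - 1*(-1) = -1920*13/1680 + 1 = -16*13/14 + 1 = -104/7 + 1 = -97/7 ≈ -13.857)
(z - 4143)/(-205/4287 - 2934) = (-97/7 - 4143)/(-205/4287 - 2934) = -29098/(7*(-205*1/4287 - 2934)) = -29098/(7*(-205/4287 - 2934)) = -29098/(7*(-12578263/4287)) = -29098/7*(-4287/12578263) = 124743126/88047841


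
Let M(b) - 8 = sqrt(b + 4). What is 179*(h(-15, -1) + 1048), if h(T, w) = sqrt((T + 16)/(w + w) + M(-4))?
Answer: 187592 + 179*sqrt(30)/2 ≈ 1.8808e+5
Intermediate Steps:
M(b) = 8 + sqrt(4 + b) (M(b) = 8 + sqrt(b + 4) = 8 + sqrt(4 + b))
h(T, w) = sqrt(8 + (16 + T)/(2*w)) (h(T, w) = sqrt((T + 16)/(w + w) + (8 + sqrt(4 - 4))) = sqrt((16 + T)/((2*w)) + (8 + sqrt(0))) = sqrt((16 + T)*(1/(2*w)) + (8 + 0)) = sqrt((16 + T)/(2*w) + 8) = sqrt(8 + (16 + T)/(2*w)))
179*(h(-15, -1) + 1048) = 179*(sqrt(2)*sqrt((16 - 15 + 16*(-1))/(-1))/2 + 1048) = 179*(sqrt(2)*sqrt(-(16 - 15 - 16))/2 + 1048) = 179*(sqrt(2)*sqrt(-1*(-15))/2 + 1048) = 179*(sqrt(2)*sqrt(15)/2 + 1048) = 179*(sqrt(30)/2 + 1048) = 179*(1048 + sqrt(30)/2) = 187592 + 179*sqrt(30)/2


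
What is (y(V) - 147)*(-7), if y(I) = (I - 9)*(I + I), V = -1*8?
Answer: -875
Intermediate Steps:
V = -8
y(I) = 2*I*(-9 + I) (y(I) = (-9 + I)*(2*I) = 2*I*(-9 + I))
(y(V) - 147)*(-7) = (2*(-8)*(-9 - 8) - 147)*(-7) = (2*(-8)*(-17) - 147)*(-7) = (272 - 147)*(-7) = 125*(-7) = -875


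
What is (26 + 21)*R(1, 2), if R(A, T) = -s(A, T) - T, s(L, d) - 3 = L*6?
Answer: -517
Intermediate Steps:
s(L, d) = 3 + 6*L (s(L, d) = 3 + L*6 = 3 + 6*L)
R(A, T) = -3 - T - 6*A (R(A, T) = -(3 + 6*A) - T = (-3 - 6*A) - T = -3 - T - 6*A)
(26 + 21)*R(1, 2) = (26 + 21)*(-3 - 1*2 - 6*1) = 47*(-3 - 2 - 6) = 47*(-11) = -517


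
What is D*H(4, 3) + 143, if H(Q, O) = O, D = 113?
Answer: 482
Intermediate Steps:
D*H(4, 3) + 143 = 113*3 + 143 = 339 + 143 = 482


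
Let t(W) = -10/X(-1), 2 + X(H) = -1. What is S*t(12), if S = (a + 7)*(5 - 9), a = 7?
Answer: -560/3 ≈ -186.67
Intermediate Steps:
X(H) = -3 (X(H) = -2 - 1 = -3)
t(W) = 10/3 (t(W) = -10/(-3) = -10*(-⅓) = 10/3)
S = -56 (S = (7 + 7)*(5 - 9) = 14*(-4) = -56)
S*t(12) = -56*10/3 = -560/3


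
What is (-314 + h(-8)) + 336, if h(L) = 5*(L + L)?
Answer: -58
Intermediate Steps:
h(L) = 10*L (h(L) = 5*(2*L) = 10*L)
(-314 + h(-8)) + 336 = (-314 + 10*(-8)) + 336 = (-314 - 80) + 336 = -394 + 336 = -58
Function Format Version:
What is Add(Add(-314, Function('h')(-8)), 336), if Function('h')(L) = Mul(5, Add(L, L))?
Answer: -58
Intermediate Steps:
Function('h')(L) = Mul(10, L) (Function('h')(L) = Mul(5, Mul(2, L)) = Mul(10, L))
Add(Add(-314, Function('h')(-8)), 336) = Add(Add(-314, Mul(10, -8)), 336) = Add(Add(-314, -80), 336) = Add(-394, 336) = -58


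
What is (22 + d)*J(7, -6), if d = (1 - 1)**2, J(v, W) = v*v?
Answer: 1078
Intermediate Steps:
J(v, W) = v**2
d = 0 (d = 0**2 = 0)
(22 + d)*J(7, -6) = (22 + 0)*7**2 = 22*49 = 1078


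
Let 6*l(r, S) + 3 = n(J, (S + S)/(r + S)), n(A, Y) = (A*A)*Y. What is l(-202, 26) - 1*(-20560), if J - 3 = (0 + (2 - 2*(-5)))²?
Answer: 1715597/88 ≈ 19495.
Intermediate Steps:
J = 147 (J = 3 + (0 + (2 - 2*(-5)))² = 3 + (0 + (2 + 10))² = 3 + (0 + 12)² = 3 + 12² = 3 + 144 = 147)
n(A, Y) = Y*A² (n(A, Y) = A²*Y = Y*A²)
l(r, S) = -½ + 7203*S/(S + r) (l(r, S) = -½ + (((S + S)/(r + S))*147²)/6 = -½ + (((2*S)/(S + r))*21609)/6 = -½ + ((2*S/(S + r))*21609)/6 = -½ + (43218*S/(S + r))/6 = -½ + 7203*S/(S + r))
l(-202, 26) - 1*(-20560) = (-1*(-202) + 14405*26)/(2*(26 - 202)) - 1*(-20560) = (½)*(202 + 374530)/(-176) + 20560 = (½)*(-1/176)*374732 + 20560 = -93683/88 + 20560 = 1715597/88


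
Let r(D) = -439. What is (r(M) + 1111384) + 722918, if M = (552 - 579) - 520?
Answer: 1833863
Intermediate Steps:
M = -547 (M = -27 - 520 = -547)
(r(M) + 1111384) + 722918 = (-439 + 1111384) + 722918 = 1110945 + 722918 = 1833863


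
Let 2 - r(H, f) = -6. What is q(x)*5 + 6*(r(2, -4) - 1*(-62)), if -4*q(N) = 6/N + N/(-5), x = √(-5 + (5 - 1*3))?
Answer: 420 + 11*I*√3/4 ≈ 420.0 + 4.7631*I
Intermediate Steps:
r(H, f) = 8 (r(H, f) = 2 - 1*(-6) = 2 + 6 = 8)
x = I*√3 (x = √(-5 + (5 - 3)) = √(-5 + 2) = √(-3) = I*√3 ≈ 1.732*I)
q(N) = -3/(2*N) + N/20 (q(N) = -(6/N + N/(-5))/4 = -(6/N + N*(-⅕))/4 = -(6/N - N/5)/4 = -3/(2*N) + N/20)
q(x)*5 + 6*(r(2, -4) - 1*(-62)) = ((-30 + (I*√3)²)/(20*((I*√3))))*5 + 6*(8 - 1*(-62)) = ((-I*√3/3)*(-30 - 3)/20)*5 + 6*(8 + 62) = ((1/20)*(-I*√3/3)*(-33))*5 + 6*70 = (11*I*√3/20)*5 + 420 = 11*I*√3/4 + 420 = 420 + 11*I*√3/4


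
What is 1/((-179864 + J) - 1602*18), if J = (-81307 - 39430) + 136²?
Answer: -1/310941 ≈ -3.2160e-6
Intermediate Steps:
J = -102241 (J = -120737 + 18496 = -102241)
1/((-179864 + J) - 1602*18) = 1/((-179864 - 102241) - 1602*18) = 1/(-282105 - 28836) = 1/(-310941) = -1/310941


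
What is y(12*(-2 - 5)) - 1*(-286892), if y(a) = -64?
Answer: 286828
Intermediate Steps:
y(12*(-2 - 5)) - 1*(-286892) = -64 - 1*(-286892) = -64 + 286892 = 286828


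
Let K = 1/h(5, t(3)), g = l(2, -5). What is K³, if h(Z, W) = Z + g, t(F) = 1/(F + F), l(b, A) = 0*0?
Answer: 1/125 ≈ 0.0080000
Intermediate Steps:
l(b, A) = 0
t(F) = 1/(2*F)
g = 0
h(Z, W) = Z (h(Z, W) = Z + 0 = Z)
K = ⅕ (K = 1/5 = ⅕ ≈ 0.20000)
K³ = (⅕)³ = 1/125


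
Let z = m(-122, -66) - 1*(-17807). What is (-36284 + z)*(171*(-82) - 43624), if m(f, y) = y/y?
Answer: 1065067496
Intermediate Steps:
m(f, y) = 1
z = 17808 (z = 1 - 1*(-17807) = 1 + 17807 = 17808)
(-36284 + z)*(171*(-82) - 43624) = (-36284 + 17808)*(171*(-82) - 43624) = -18476*(-14022 - 43624) = -18476*(-57646) = 1065067496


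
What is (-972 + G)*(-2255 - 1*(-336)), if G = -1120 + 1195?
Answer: 1721343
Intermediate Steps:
G = 75
(-972 + G)*(-2255 - 1*(-336)) = (-972 + 75)*(-2255 - 1*(-336)) = -897*(-2255 + 336) = -897*(-1919) = 1721343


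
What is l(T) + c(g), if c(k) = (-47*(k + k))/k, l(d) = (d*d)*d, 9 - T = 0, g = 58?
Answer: 635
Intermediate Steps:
T = 9 (T = 9 - 1*0 = 9 + 0 = 9)
l(d) = d**3 (l(d) = d**2*d = d**3)
c(k) = -94 (c(k) = (-94*k)/k = -94)
l(T) + c(g) = 9**3 - 94 = 729 - 94 = 635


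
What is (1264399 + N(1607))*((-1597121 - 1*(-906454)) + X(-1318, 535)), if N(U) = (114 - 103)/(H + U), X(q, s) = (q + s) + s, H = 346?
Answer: -568708547573690/651 ≈ -8.7359e+11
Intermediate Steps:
X(q, s) = q + 2*s
N(U) = 11/(346 + U) (N(U) = (114 - 103)/(346 + U) = 11/(346 + U))
(1264399 + N(1607))*((-1597121 - 1*(-906454)) + X(-1318, 535)) = (1264399 + 11/(346 + 1607))*((-1597121 - 1*(-906454)) + (-1318 + 2*535)) = (1264399 + 11/1953)*((-1597121 + 906454) + (-1318 + 1070)) = (1264399 + 11*(1/1953))*(-690667 - 248) = (1264399 + 11/1953)*(-690915) = (2469371258/1953)*(-690915) = -568708547573690/651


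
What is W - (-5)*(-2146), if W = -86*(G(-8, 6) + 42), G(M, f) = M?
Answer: -13654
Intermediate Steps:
W = -2924 (W = -86*(-8 + 42) = -86*34 = -2924)
W - (-5)*(-2146) = -2924 - (-5)*(-2146) = -2924 - 1*10730 = -2924 - 10730 = -13654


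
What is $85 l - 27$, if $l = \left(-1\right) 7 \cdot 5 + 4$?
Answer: $-2662$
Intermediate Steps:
$l = -31$ ($l = \left(-7\right) 5 + 4 = -35 + 4 = -31$)
$85 l - 27 = 85 \left(-31\right) - 27 = -2635 - 27 = -2662$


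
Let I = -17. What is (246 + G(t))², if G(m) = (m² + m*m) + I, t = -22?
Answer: 1432809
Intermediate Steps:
G(m) = -17 + 2*m² (G(m) = (m² + m*m) - 17 = (m² + m²) - 17 = 2*m² - 17 = -17 + 2*m²)
(246 + G(t))² = (246 + (-17 + 2*(-22)²))² = (246 + (-17 + 2*484))² = (246 + (-17 + 968))² = (246 + 951)² = 1197² = 1432809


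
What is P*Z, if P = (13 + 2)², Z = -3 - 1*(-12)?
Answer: 2025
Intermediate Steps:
Z = 9 (Z = -3 + 12 = 9)
P = 225 (P = 15² = 225)
P*Z = 225*9 = 2025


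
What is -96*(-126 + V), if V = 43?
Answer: 7968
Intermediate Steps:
-96*(-126 + V) = -96*(-126 + 43) = -96*(-83) = 7968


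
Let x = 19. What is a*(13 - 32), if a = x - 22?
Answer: 57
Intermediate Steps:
a = -3 (a = 19 - 22 = -3)
a*(13 - 32) = -3*(13 - 32) = -3*(-19) = 57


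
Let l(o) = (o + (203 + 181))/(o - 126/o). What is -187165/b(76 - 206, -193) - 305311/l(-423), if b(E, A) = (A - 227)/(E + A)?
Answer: -59074898895/17108 ≈ -3.4531e+6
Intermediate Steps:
b(E, A) = (-227 + A)/(A + E)
l(o) = (384 + o)/(o - 126/o) (l(o) = (o + 384)/(o - 126/o) = (384 + o)/(o - 126/o))
-187165/b(76 - 206, -193) - 305311/l(-423) = -187165*(-193 + (76 - 206))/(-227 - 193) - 305311*(-(-126 + (-423)²)/(423*(384 - 423))) = -187165/(-420/(-193 - 130)) - 305311/((-423*(-39)/(-126 + 178929))) = -187165/(-420/(-323)) - 305311/((-423*(-39)/178803)) = -187165/((-1/323*(-420))) - 305311/((-423*1/178803*(-39))) = -187165/420/323 - 305311/1833/19867 = -187165*323/420 - 305311*19867/1833 = -12090859/84 - 6065613637/1833 = -59074898895/17108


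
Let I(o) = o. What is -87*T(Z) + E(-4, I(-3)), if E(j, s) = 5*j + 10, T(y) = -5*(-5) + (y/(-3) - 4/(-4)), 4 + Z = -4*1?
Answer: -2504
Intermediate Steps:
Z = -8 (Z = -4 - 4*1 = -4 - 4 = -8)
T(y) = 26 - y/3 (T(y) = 25 + (y*(-⅓) - 4*(-¼)) = 25 + (-y/3 + 1) = 25 + (1 - y/3) = 26 - y/3)
E(j, s) = 10 + 5*j
-87*T(Z) + E(-4, I(-3)) = -87*(26 - ⅓*(-8)) + (10 + 5*(-4)) = -87*(26 + 8/3) + (10 - 20) = -87*86/3 - 10 = -2494 - 10 = -2504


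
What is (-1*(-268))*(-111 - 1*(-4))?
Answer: -28676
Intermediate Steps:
(-1*(-268))*(-111 - 1*(-4)) = 268*(-111 + 4) = 268*(-107) = -28676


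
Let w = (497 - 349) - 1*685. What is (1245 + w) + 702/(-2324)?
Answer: 822345/1162 ≈ 707.70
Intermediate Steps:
w = -537 (w = 148 - 685 = -537)
(1245 + w) + 702/(-2324) = (1245 - 537) + 702/(-2324) = 708 + 702*(-1/2324) = 708 - 351/1162 = 822345/1162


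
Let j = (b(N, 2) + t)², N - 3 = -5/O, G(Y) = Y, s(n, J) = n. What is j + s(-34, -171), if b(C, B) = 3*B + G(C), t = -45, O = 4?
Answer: 21657/16 ≈ 1353.6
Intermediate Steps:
N = 7/4 (N = 3 - 5/4 = 7/4 ≈ 1.7500)
b(C, B) = C + 3*B (b(C, B) = 3*B + C = C + 3*B)
j = 22201/16 (j = ((7/4 + 3*2) - 45)² = ((7/4 + 6) - 45)² = (31/4 - 45)² = (-149/4)² = 22201/16 ≈ 1387.6)
j + s(-34, -171) = 22201/16 - 34 = 21657/16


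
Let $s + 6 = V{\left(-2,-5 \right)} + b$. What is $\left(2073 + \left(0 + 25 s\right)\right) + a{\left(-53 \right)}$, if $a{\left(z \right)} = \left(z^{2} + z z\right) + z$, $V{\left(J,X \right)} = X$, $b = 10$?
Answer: $7613$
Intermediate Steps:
$a{\left(z \right)} = z + 2 z^{2}$ ($a{\left(z \right)} = \left(z^{2} + z^{2}\right) + z = 2 z^{2} + z = z + 2 z^{2}$)
$s = -1$ ($s = -6 + \left(-5 + 10\right) = -6 + 5 = -1$)
$\left(2073 + \left(0 + 25 s\right)\right) + a{\left(-53 \right)} = \left(2073 + \left(0 + 25 \left(-1\right)\right)\right) - 53 \left(1 + 2 \left(-53\right)\right) = \left(2073 + \left(0 - 25\right)\right) - 53 \left(1 - 106\right) = \left(2073 - 25\right) - -5565 = 2048 + 5565 = 7613$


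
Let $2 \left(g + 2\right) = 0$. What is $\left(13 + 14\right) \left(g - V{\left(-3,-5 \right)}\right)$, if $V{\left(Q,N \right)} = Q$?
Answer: $27$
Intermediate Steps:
$g = -2$ ($g = -2 + \frac{1}{2} \cdot 0 = -2 + 0 = -2$)
$\left(13 + 14\right) \left(g - V{\left(-3,-5 \right)}\right) = \left(13 + 14\right) \left(-2 - -3\right) = 27 \left(-2 + 3\right) = 27 \cdot 1 = 27$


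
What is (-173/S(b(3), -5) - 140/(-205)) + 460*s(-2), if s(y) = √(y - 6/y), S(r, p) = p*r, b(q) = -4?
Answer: 370667/820 ≈ 452.03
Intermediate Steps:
(-173/S(b(3), -5) - 140/(-205)) + 460*s(-2) = (-173/((-5*(-4))) - 140/(-205)) + 460*√(-2 - 6/(-2)) = (-173/20 - 140*(-1/205)) + 460*√(-2 - 6*(-½)) = (-173*1/20 + 28/41) + 460*√(-2 + 3) = (-173/20 + 28/41) + 460*√1 = -6533/820 + 460*1 = -6533/820 + 460 = 370667/820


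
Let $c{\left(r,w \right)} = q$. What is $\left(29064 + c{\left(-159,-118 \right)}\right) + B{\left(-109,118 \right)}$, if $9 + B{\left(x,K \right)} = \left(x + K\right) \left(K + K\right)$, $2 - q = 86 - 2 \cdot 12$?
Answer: $31119$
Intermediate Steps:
$q = -60$ ($q = 2 - \left(86 - 2 \cdot 12\right) = 2 - \left(86 - 24\right) = 2 - 62 = -60$)
$B{\left(x,K \right)} = -9 + 2 K \left(K + x\right)$ ($B{\left(x,K \right)} = -9 + \left(x + K\right) \left(K + K\right) = -9 + \left(K + x\right) 2 K = -9 + 2 K \left(K + x\right)$)
$c{\left(r,w \right)} = -60$
$\left(29064 + c{\left(-159,-118 \right)}\right) + B{\left(-109,118 \right)} = \left(29064 - 60\right) + \left(-9 + 2 \cdot 118^{2} + 2 \cdot 118 \left(-109\right)\right) = 29004 - -2115 = 29004 + 2115 = 31119$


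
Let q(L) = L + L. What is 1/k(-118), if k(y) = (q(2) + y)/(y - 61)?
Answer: 179/114 ≈ 1.5702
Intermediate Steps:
q(L) = 2*L
k(y) = (4 + y)/(-61 + y) (k(y) = (2*2 + y)/(y - 61) = (4 + y)/(-61 + y))
1/k(-118) = 1/((4 - 118)/(-61 - 118)) = 1/(-114/(-179)) = 1/(-1/179*(-114)) = 1/(114/179) = 179/114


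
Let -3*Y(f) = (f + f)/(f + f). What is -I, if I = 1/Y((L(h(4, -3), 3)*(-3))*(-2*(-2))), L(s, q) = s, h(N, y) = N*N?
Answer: 3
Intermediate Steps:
h(N, y) = N²
Y(f) = -⅓ (Y(f) = -(f + f)/(3*(f + f)) = -2*f/(3*(2*f)) = -2*f*1/(2*f)/3 = -⅓*1 = -⅓)
I = -3 (I = 1/(-⅓) = -3)
-I = -1*(-3) = 3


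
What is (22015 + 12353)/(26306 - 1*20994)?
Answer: 537/83 ≈ 6.4699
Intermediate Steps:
(22015 + 12353)/(26306 - 1*20994) = 34368/(26306 - 20994) = 34368/5312 = 34368*(1/5312) = 537/83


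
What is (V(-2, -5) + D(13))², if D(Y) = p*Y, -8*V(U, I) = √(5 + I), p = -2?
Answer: 676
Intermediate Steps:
V(U, I) = -√(5 + I)/8
D(Y) = -2*Y
(V(-2, -5) + D(13))² = (-√(5 - 5)/8 - 2*13)² = (-√0/8 - 26)² = (-⅛*0 - 26)² = (0 - 26)² = (-26)² = 676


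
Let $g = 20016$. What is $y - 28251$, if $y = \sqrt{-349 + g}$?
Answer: $-28251 + \sqrt{19667} \approx -28111.0$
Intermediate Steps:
$y = \sqrt{19667}$ ($y = \sqrt{-349 + 20016} = \sqrt{19667} \approx 140.24$)
$y - 28251 = \sqrt{19667} - 28251 = -28251 + \sqrt{19667}$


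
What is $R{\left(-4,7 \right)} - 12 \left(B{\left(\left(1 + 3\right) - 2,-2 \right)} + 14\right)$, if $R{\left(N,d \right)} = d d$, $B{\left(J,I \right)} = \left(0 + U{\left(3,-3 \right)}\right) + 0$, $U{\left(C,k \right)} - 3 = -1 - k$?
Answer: $-179$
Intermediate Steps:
$U{\left(C,k \right)} = 2 - k$ ($U{\left(C,k \right)} = 3 - \left(1 + k\right) = 2 - k$)
$B{\left(J,I \right)} = 5$ ($B{\left(J,I \right)} = \left(0 + \left(2 - -3\right)\right) + 0 = \left(0 + \left(2 + 3\right)\right) + 0 = \left(0 + 5\right) + 0 = 5 + 0 = 5$)
$R{\left(N,d \right)} = d^{2}$
$R{\left(-4,7 \right)} - 12 \left(B{\left(\left(1 + 3\right) - 2,-2 \right)} + 14\right) = 7^{2} - 12 \left(5 + 14\right) = 49 - 228 = -179$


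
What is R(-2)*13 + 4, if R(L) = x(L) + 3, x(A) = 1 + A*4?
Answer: -48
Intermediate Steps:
x(A) = 1 + 4*A
R(L) = 4 + 4*L (R(L) = (1 + 4*L) + 3 = 4 + 4*L)
R(-2)*13 + 4 = (4 + 4*(-2))*13 + 4 = (4 - 8)*13 + 4 = -4*13 + 4 = -52 + 4 = -48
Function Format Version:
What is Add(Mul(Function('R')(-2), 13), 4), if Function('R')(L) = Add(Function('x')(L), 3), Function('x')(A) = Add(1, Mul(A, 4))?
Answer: -48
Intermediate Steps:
Function('x')(A) = Add(1, Mul(4, A))
Function('R')(L) = Add(4, Mul(4, L)) (Function('R')(L) = Add(Add(1, Mul(4, L)), 3) = Add(4, Mul(4, L)))
Add(Mul(Function('R')(-2), 13), 4) = Add(Mul(Add(4, Mul(4, -2)), 13), 4) = Add(Mul(Add(4, -8), 13), 4) = Add(Mul(-4, 13), 4) = Add(-52, 4) = -48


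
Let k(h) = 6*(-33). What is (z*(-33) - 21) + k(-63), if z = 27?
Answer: -1110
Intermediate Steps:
k(h) = -198
(z*(-33) - 21) + k(-63) = (27*(-33) - 21) - 198 = (-891 - 21) - 198 = -912 - 198 = -1110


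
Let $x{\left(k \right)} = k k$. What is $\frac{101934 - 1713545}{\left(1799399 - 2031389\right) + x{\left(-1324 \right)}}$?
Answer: $- \frac{1611611}{1520986} \approx -1.0596$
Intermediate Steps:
$x{\left(k \right)} = k^{2}$
$\frac{101934 - 1713545}{\left(1799399 - 2031389\right) + x{\left(-1324 \right)}} = \frac{101934 - 1713545}{\left(1799399 - 2031389\right) + \left(-1324\right)^{2}} = - \frac{1611611}{-231990 + 1752976} = - \frac{1611611}{1520986}$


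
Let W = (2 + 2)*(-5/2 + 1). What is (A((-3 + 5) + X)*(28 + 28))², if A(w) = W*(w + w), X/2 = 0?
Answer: 1806336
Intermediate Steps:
X = 0 (X = 2*0 = 0)
W = -6 (W = 4*(-5*½ + 1) = 4*(-5/2 + 1) = 4*(-3/2) = -6)
A(w) = -12*w (A(w) = -6*(w + w) = -12*w)
(A((-3 + 5) + X)*(28 + 28))² = ((-12*((-3 + 5) + 0))*(28 + 28))² = (-12*(2 + 0)*56)² = (-12*2*56)² = (-24*56)² = (-1344)² = 1806336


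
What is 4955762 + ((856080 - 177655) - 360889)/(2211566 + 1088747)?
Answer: 16355566071042/3300313 ≈ 4.9558e+6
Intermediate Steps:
4955762 + ((856080 - 177655) - 360889)/(2211566 + 1088747) = 4955762 + (678425 - 360889)/3300313 = 4955762 + 317536*(1/3300313) = 4955762 + 317536/3300313 = 16355566071042/3300313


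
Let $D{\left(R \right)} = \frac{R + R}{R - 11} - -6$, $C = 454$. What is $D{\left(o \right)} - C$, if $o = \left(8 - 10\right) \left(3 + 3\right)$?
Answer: $- \frac{10280}{23} \approx -446.96$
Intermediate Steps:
$o = -12$ ($o = \left(-2\right) 6 = -12$)
$D{\left(R \right)} = 6 + \frac{2 R}{-11 + R}$ ($D{\left(R \right)} = \frac{2 R}{-11 + R} + 6 = 6 + \frac{2 R}{-11 + R}$)
$D{\left(o \right)} - C = \frac{2 \left(-33 + 4 \left(-12\right)\right)}{-11 - 12} - 454 = \frac{2 \left(-33 - 48\right)}{-23} - 454 = 2 \left(- \frac{1}{23}\right) \left(-81\right) - 454 = \frac{162}{23} - 454 = - \frac{10280}{23}$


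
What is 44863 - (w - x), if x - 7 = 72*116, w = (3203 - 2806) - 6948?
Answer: 59773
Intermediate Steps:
w = -6551 (w = 397 - 6948 = -6551)
x = 8359 (x = 7 + 72*116 = 7 + 8352 = 8359)
44863 - (w - x) = 44863 - (-6551 - 1*8359) = 44863 - (-6551 - 8359) = 44863 - 1*(-14910) = 44863 + 14910 = 59773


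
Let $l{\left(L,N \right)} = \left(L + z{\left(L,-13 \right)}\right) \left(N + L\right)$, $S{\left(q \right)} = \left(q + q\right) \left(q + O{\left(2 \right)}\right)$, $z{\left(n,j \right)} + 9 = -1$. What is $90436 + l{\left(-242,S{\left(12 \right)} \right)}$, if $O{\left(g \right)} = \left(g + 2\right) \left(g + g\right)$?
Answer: $-17924$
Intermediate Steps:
$O{\left(g \right)} = 2 g \left(2 + g\right)$ ($O{\left(g \right)} = \left(2 + g\right) 2 g = 2 g \left(2 + g\right)$)
$z{\left(n,j \right)} = -10$ ($z{\left(n,j \right)} = -9 - 1 = -10$)
$S{\left(q \right)} = 2 q \left(16 + q\right)$ ($S{\left(q \right)} = \left(q + q\right) \left(q + 2 \cdot 2 \left(2 + 2\right)\right) = 2 q \left(q + 2 \cdot 2 \cdot 4\right) = 2 q \left(q + 16\right) = 2 q \left(16 + q\right)$)
$l{\left(L,N \right)} = \left(-10 + L\right) \left(L + N\right)$ ($l{\left(L,N \right)} = \left(L - 10\right) \left(N + L\right) = \left(-10 + L\right) \left(L + N\right)$)
$90436 + l{\left(-242,S{\left(12 \right)} \right)} = 90436 - \left(-2420 - 58564 + 252 \cdot 2 \cdot 12 \left(16 + 12\right)\right) = 90436 + \left(58564 + 2420 - 10 \cdot 2 \cdot 12 \cdot 28 - 242 \cdot 2 \cdot 12 \cdot 28\right) = 90436 + \left(58564 + 2420 - 6720 - 162624\right) = 90436 - 108360 = -17924$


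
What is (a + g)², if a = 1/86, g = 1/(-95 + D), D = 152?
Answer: 20449/24029604 ≈ 0.00085099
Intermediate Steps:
g = 1/57 (g = 1/(-95 + 152) = 1/57 ≈ 0.017544)
a = 1/86 ≈ 0.011628
(a + g)² = (1/86 + 1/57)² = (143/4902)² = 20449/24029604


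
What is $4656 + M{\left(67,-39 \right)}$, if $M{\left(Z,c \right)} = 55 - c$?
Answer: $4750$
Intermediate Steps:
$4656 + M{\left(67,-39 \right)} = 4656 + \left(55 - -39\right) = 4656 + \left(55 + 39\right) = 4656 + 94 = 4750$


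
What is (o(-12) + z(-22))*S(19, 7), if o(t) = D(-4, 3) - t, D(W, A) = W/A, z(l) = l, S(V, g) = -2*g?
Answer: 476/3 ≈ 158.67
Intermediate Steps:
o(t) = -4/3 - t
(o(-12) + z(-22))*S(19, 7) = ((-4/3 - 1*(-12)) - 22)*(-2*7) = ((-4/3 + 12) - 22)*(-14) = (32/3 - 22)*(-14) = -34/3*(-14) = 476/3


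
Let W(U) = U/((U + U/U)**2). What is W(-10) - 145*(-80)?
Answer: 939590/81 ≈ 11600.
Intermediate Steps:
W(U) = U/(1 + U)**2 (W(U) = U/((U + 1)**2) = U/((1 + U)**2) = U/(1 + U)**2)
W(-10) - 145*(-80) = -10/(1 - 10)**2 - 145*(-80) = -10/(-9)**2 + 11600 = -10*1/81 + 11600 = -10/81 + 11600 = 939590/81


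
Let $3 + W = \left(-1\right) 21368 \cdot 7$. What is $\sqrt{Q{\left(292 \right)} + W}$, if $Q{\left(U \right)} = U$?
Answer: $i \sqrt{149287} \approx 386.38 i$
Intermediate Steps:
$W = -149579$ ($W = -3 + \left(-1\right) 21368 \cdot 7 = -3 - 149576 = -149579$)
$\sqrt{Q{\left(292 \right)} + W} = \sqrt{292 - 149579} = \sqrt{-149287} = i \sqrt{149287}$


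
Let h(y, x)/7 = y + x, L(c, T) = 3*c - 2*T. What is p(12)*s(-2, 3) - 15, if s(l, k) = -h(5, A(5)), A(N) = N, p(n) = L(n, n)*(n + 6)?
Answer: -15135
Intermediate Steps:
L(c, T) = -2*T + 3*c
p(n) = n*(6 + n) (p(n) = (-2*n + 3*n)*(n + 6) = n*(6 + n))
h(y, x) = 7*x + 7*y (h(y, x) = 7*(y + x) = 7*(x + y) = 7*x + 7*y)
s(l, k) = -70 (s(l, k) = -(7*5 + 7*5) = -(35 + 35) = -1*70 = -70)
p(12)*s(-2, 3) - 15 = (12*(6 + 12))*(-70) - 15 = (12*18)*(-70) - 15 = 216*(-70) - 15 = -15120 - 15 = -15135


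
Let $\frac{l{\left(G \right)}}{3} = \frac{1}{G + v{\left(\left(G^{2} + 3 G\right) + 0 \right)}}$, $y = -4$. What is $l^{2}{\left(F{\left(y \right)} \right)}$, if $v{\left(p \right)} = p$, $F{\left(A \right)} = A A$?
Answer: $\frac{9}{102400} \approx 8.7891 \cdot 10^{-5}$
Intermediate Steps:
$F{\left(A \right)} = A^{2}$
$l{\left(G \right)} = \frac{3}{G^{2} + 4 G}$ ($l{\left(G \right)} = \frac{3}{G + \left(\left(G^{2} + 3 G\right) + 0\right)} = \frac{3}{G + \left(G^{2} + 3 G\right)} = \frac{3}{G^{2} + 4 G}$)
$l^{2}{\left(F{\left(y \right)} \right)} = \left(\frac{3}{\left(-4\right)^{2} \left(4 + \left(-4\right)^{2}\right)}\right)^{2} = \left(\frac{3}{16 \left(4 + 16\right)}\right)^{2} = \left(3 \cdot \frac{1}{16} \cdot \frac{1}{20}\right)^{2} = \left(\frac{3}{320}\right)^{2} = \frac{9}{102400}$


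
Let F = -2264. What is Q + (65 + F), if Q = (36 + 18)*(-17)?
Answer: -3117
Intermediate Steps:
Q = -918 (Q = 54*(-17) = -918)
Q + (65 + F) = -918 + (65 - 2264) = -918 - 2199 = -3117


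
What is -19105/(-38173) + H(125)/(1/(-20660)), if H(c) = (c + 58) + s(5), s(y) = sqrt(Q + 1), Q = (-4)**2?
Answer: -144323695835/38173 - 20660*sqrt(17) ≈ -3.8660e+6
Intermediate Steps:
Q = 16
s(y) = sqrt(17) (s(y) = sqrt(16 + 1) = sqrt(17))
H(c) = 58 + c + sqrt(17) (H(c) = (c + 58) + sqrt(17) = (58 + c) + sqrt(17) = 58 + c + sqrt(17))
-19105/(-38173) + H(125)/(1/(-20660)) = -19105/(-38173) + (58 + 125 + sqrt(17))/(1/(-20660)) = -19105*(-1/38173) + (183 + sqrt(17))/(-1/20660) = 19105/38173 + (183 + sqrt(17))*(-20660) = 19105/38173 + (-3780780 - 20660*sqrt(17)) = -144323695835/38173 - 20660*sqrt(17)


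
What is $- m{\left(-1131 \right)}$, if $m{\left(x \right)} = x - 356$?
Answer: $1487$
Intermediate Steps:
$m{\left(x \right)} = -356 + x$
$- m{\left(-1131 \right)} = - (-356 - 1131) = \left(-1\right) \left(-1487\right) = 1487$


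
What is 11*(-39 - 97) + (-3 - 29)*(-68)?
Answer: 680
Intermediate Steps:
11*(-39 - 97) + (-3 - 29)*(-68) = 11*(-136) - 32*(-68) = -1496 + 2176 = 680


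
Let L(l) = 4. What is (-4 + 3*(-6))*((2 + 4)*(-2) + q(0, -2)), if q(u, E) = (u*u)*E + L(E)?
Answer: 176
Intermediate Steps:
q(u, E) = 4 + E*u² (q(u, E) = (u*u)*E + 4 = u²*E + 4 = E*u² + 4 = 4 + E*u²)
(-4 + 3*(-6))*((2 + 4)*(-2) + q(0, -2)) = (-4 + 3*(-6))*((2 + 4)*(-2) + (4 - 2*0²)) = (-4 - 18)*(6*(-2) + (4 - 2*0)) = -22*(-12 + (4 + 0)) = -22*(-12 + 4) = -22*(-8) = 176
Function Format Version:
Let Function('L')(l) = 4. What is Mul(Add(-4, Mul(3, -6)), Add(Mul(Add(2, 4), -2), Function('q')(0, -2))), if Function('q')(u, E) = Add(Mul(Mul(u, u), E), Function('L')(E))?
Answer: 176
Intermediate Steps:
Function('q')(u, E) = Add(4, Mul(E, Pow(u, 2))) (Function('q')(u, E) = Add(Mul(Mul(u, u), E), 4) = Add(Mul(Pow(u, 2), E), 4) = Add(Mul(E, Pow(u, 2)), 4) = Add(4, Mul(E, Pow(u, 2))))
Mul(Add(-4, Mul(3, -6)), Add(Mul(Add(2, 4), -2), Function('q')(0, -2))) = Mul(Add(-4, Mul(3, -6)), Add(Mul(Add(2, 4), -2), Add(4, Mul(-2, Pow(0, 2))))) = Mul(Add(-4, -18), Add(Mul(6, -2), Add(4, Mul(-2, 0)))) = Mul(-22, Add(-12, Add(4, 0))) = Mul(-22, Add(-12, 4)) = Mul(-22, -8) = 176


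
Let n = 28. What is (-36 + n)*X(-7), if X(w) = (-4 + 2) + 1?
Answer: 8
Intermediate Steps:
X(w) = -1 (X(w) = -2 + 1 = -1)
(-36 + n)*X(-7) = (-36 + 28)*(-1) = -8*(-1) = 8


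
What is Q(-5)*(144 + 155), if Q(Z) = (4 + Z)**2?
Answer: 299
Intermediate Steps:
Q(-5)*(144 + 155) = (4 - 5)**2*(144 + 155) = (-1)**2*299 = 1*299 = 299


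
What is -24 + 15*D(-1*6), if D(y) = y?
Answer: -114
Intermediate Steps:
-24 + 15*D(-1*6) = -24 + 15*(-1*6) = -24 + 15*(-6) = -24 - 90 = -114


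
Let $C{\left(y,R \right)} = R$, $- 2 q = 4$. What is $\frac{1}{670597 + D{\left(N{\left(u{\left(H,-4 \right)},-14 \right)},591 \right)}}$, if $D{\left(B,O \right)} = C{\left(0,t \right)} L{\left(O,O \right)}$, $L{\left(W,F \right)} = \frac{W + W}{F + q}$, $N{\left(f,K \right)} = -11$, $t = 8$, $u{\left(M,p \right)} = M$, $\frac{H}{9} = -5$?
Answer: $\frac{589}{394991089} \approx 1.4912 \cdot 10^{-6}$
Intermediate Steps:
$q = -2$ ($q = \left(- \frac{1}{2}\right) 4 = -2$)
$H = -45$ ($H = 9 \left(-5\right) = -45$)
$L{\left(W,F \right)} = \frac{2 W}{-2 + F}$ ($L{\left(W,F \right)} = \frac{W + W}{F - 2} = \frac{2 W}{-2 + F}$)
$D{\left(B,O \right)} = \frac{16 O}{-2 + O}$ ($D{\left(B,O \right)} = 8 \frac{2 O}{-2 + O} = \frac{16 O}{-2 + O}$)
$\frac{1}{670597 + D{\left(N{\left(u{\left(H,-4 \right)},-14 \right)},591 \right)}} = \frac{1}{670597 + 16 \cdot 591 \frac{1}{-2 + 591}} = \frac{1}{670597 + 16 \cdot 591 \cdot \frac{1}{589}} = \frac{1}{670597 + \frac{9456}{589}} = \frac{1}{\frac{394991089}{589}} = \frac{589}{394991089}$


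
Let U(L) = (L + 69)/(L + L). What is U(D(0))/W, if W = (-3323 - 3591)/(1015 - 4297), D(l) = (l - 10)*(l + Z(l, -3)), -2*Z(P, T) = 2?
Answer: 129639/69140 ≈ 1.8750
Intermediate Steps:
Z(P, T) = -1 (Z(P, T) = -½*2 = -1)
D(l) = (-1 + l)*(-10 + l) (D(l) = (l - 10)*(l - 1) = (-10 + l)*(-1 + l) = (-1 + l)*(-10 + l))
W = 3457/1641 (W = -6914/(-3282) = -6914*(-1/3282) = 3457/1641 ≈ 2.1066)
U(L) = (69 + L)/(2*L) (U(L) = (69 + L)/((2*L)) = (69 + L)*(1/(2*L)) = (69 + L)/(2*L))
U(D(0))/W = ((69 + (10 + 0² - 11*0))/(2*(10 + 0² - 11*0)))/(3457/1641) = ((69 + (10 + 0 + 0))/(2*(10 + 0 + 0)))*(1641/3457) = ((½)*(69 + 10)/10)*(1641/3457) = ((½)*(⅒)*79)*(1641/3457) = (79/20)*(1641/3457) = 129639/69140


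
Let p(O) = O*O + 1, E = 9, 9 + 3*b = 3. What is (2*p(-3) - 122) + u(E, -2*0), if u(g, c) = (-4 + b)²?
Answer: -66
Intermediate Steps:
b = -2 (b = -3 + (⅓)*3 = -3 + 1 = -2)
p(O) = 1 + O² (p(O) = O² + 1 = 1 + O²)
u(g, c) = 36 (u(g, c) = (-4 - 2)² = (-6)² = 36)
(2*p(-3) - 122) + u(E, -2*0) = (2*(1 + (-3)²) - 122) + 36 = (2*(1 + 9) - 122) + 36 = (2*10 - 122) + 36 = (20 - 122) + 36 = -102 + 36 = -66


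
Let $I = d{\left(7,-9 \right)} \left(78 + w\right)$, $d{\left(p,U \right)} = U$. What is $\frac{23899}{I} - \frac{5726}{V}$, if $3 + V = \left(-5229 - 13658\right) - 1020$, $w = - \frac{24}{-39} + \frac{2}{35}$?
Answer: $- \frac{107328762443}{3207142620} \approx -33.466$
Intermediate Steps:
$w = \frac{306}{455}$ ($w = \left(-24\right) \left(- \frac{1}{39}\right) + 2 \cdot \frac{1}{35} = \frac{8}{13} + \frac{2}{35} = \frac{306}{455} \approx 0.67253$)
$V = -19910$ ($V = -3 - 19907 = -19910$)
$I = - \frac{322164}{455}$ ($I = - 9 \left(78 + \frac{306}{455}\right) = \left(-9\right) \frac{35796}{455} = - \frac{322164}{455} \approx -708.05$)
$\frac{23899}{I} - \frac{5726}{V} = \frac{23899}{- \frac{322164}{455}} - \frac{5726}{-19910} = 23899 \left(- \frac{455}{322164}\right) - - \frac{2863}{9955} = - \frac{10874045}{322164} + \frac{2863}{9955} = - \frac{107328762443}{3207142620}$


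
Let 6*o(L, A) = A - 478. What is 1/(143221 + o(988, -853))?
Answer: 6/857995 ≈ 6.9930e-6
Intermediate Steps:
o(L, A) = -239/3 + A/6 (o(L, A) = (A - 478)/6 = (-478 + A)/6 = -239/3 + A/6)
1/(143221 + o(988, -853)) = 1/(143221 + (-239/3 + (⅙)*(-853))) = 1/(143221 + (-239/3 - 853/6)) = 1/(143221 - 1331/6) = 1/(857995/6) = 6/857995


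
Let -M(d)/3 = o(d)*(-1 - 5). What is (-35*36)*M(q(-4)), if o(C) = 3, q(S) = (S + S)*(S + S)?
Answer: -68040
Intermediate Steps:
q(S) = 4*S² (q(S) = (2*S)*(2*S) = 4*S²)
M(d) = 54 (M(d) = -9*(-1 - 5) = -9*(-6) = -3*(-18) = 54)
(-35*36)*M(q(-4)) = -35*36*54 = -1260*54 = -68040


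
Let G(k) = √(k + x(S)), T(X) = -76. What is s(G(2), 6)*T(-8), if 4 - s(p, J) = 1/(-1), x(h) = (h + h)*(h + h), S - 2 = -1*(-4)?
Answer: -380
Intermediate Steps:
S = 6 (S = 2 - 1*(-4) = 2 + 4 = 6)
x(h) = 4*h² (x(h) = (2*h)*(2*h) = 4*h²)
G(k) = √(144 + k) (G(k) = √(k + 4*6²) = √(k + 4*36) = √(k + 144) = √(144 + k))
s(p, J) = 5 (s(p, J) = 4 - 1/(-1) = 4 - 1*(-1) = 4 + 1 = 5)
s(G(2), 6)*T(-8) = 5*(-76) = -380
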